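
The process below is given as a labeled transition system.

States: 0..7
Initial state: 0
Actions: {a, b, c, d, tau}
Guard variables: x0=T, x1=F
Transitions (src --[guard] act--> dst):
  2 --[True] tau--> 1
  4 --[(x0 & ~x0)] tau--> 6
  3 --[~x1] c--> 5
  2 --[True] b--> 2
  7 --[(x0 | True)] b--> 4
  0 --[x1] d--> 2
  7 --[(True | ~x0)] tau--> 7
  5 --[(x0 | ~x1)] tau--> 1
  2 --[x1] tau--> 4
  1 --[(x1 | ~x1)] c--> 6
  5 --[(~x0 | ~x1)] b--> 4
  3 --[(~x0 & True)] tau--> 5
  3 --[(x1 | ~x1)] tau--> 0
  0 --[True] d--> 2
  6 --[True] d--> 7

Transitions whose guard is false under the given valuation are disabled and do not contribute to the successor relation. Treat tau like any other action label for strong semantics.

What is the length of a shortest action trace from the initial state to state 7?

Layered search for 7:
  depth 0: {0}
  depth 1: {2}
  depth 2: {1}
  depth 3: {6}
  depth 4: {7}
depth(7)=4, e.g. d·tau·c·d

Answer: 4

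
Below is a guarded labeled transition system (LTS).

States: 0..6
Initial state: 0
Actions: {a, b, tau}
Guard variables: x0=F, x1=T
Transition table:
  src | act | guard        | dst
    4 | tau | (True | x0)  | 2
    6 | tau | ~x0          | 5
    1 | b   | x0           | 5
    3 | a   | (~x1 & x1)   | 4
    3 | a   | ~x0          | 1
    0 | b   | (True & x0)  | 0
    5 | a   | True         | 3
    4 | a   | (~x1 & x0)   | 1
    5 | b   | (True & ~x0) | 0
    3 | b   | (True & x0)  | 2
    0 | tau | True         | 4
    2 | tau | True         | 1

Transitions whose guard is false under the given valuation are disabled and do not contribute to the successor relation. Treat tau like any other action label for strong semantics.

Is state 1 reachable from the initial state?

Guard filter leaves 7 enabled edge(s).
Layer 0: {0}
Layer 1: {4}  now seen {0,4}
Layer 2: {2}  now seen {0,2,4}
Layer 3: {1}  now seen {0,1,2,4}
Reach set: {0,1,2,4}
witness 1: tau·tau·tau

Answer: REACHABLE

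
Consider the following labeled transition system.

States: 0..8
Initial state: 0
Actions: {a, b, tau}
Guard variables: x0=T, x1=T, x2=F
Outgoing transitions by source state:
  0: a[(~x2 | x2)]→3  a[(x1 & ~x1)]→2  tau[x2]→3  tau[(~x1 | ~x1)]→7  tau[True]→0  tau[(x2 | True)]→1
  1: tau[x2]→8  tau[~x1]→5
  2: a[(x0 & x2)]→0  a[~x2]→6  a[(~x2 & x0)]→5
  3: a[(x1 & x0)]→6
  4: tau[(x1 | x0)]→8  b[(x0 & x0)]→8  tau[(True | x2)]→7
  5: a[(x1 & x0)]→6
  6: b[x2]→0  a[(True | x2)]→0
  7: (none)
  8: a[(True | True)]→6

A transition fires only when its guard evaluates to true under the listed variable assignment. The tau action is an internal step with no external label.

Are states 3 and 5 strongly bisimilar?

Answer: BISIMILAR

Trace:
Refine partition for ~:
  round 0: {{0,1,2,3,4,5,6,7,8}}
  round 1: {{0},{1,7},{2,3,5,6,8},{4}}
  round 2: {{0},{1,7},{2,3,5,8},{4},{6}}
  round 3: {{0},{1,7},{2},{3,5,8},{4},{6}}
stable after 4 split(s): 6 block(s)
[3]={3,5,8}  [5]={3,5,8}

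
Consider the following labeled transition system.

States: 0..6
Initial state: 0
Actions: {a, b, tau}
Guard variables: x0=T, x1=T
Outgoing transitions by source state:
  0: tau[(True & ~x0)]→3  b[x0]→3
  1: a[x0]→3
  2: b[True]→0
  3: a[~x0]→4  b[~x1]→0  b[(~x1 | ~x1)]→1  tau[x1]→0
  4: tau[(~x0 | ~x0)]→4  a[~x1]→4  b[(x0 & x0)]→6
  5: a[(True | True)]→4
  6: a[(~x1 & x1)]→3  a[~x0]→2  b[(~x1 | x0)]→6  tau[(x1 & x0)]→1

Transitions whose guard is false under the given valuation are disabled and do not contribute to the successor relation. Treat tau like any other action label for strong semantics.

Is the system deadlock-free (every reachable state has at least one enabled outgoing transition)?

Reachable = {0,3}
  0: b→3  [1 exit(s)]
  3: tau→0  [1 exit(s)]

Answer: DEADLOCK-FREE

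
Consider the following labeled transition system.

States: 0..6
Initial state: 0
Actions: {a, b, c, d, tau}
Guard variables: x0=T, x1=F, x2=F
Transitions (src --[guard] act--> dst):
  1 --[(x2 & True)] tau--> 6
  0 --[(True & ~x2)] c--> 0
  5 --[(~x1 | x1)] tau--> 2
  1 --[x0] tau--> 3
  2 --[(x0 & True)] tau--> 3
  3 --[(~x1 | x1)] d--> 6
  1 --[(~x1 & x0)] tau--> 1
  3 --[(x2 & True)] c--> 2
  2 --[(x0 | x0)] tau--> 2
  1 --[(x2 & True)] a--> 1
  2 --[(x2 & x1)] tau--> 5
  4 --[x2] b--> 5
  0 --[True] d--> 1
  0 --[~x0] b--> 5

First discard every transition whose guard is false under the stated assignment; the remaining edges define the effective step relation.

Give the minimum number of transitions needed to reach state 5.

BFS to 5:
  Layer 0: {0}
  Layer 1: {1}
  Layer 2: {3}
  Layer 3: {6}
5 never appears.

Answer: UNREACHABLE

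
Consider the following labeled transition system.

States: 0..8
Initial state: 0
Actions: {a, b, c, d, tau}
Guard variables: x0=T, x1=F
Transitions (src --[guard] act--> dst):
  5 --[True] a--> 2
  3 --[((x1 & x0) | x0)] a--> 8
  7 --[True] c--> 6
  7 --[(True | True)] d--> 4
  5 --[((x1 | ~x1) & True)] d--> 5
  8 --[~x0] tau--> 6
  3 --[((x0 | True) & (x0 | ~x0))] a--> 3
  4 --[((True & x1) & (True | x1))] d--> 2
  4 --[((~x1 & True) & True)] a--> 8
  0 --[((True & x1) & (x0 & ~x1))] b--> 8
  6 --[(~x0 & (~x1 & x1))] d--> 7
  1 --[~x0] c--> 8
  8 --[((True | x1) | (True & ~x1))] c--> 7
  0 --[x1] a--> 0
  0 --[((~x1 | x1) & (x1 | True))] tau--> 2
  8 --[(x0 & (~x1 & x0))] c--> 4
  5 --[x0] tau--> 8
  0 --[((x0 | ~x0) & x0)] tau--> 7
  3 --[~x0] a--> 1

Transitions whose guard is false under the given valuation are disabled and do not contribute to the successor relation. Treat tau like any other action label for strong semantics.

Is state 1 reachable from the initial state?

Answer: UNREACHABLE

Working:
After dropping false guards: 12 live edges.
depth 0: {0}
depth 1: {2,7}  total {0,2,7}
depth 2: {4,6}  total {0,2,4,6,7}
depth 3: {8}  total {0,2,4,6,7,8}
R = {0,2,4,6,7,8}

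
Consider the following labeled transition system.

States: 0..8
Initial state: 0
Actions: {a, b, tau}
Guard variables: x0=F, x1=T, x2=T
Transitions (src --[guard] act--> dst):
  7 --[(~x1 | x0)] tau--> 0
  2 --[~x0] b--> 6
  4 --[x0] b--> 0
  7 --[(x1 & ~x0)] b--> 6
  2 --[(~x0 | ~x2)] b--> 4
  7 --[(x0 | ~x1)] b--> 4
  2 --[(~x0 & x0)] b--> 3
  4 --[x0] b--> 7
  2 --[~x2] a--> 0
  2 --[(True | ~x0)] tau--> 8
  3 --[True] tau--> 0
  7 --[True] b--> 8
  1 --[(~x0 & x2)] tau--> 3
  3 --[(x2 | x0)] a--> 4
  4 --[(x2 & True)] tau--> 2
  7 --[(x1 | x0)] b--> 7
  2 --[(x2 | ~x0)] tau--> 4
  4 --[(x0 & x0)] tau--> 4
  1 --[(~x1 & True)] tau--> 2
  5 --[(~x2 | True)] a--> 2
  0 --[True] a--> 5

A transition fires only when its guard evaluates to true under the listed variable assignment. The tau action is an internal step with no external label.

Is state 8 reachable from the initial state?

13 transition(s) survive guard evaluation.
L0 = {0}
L1 = {5}  now seen {0,5}
L2 = {2}  now seen {0,2,5}
L3 = {4,6,8}  now seen {0,2,4,5,6,8}
R = {0,2,4,5,6,8}
Path to 8: a·a·tau

Answer: REACHABLE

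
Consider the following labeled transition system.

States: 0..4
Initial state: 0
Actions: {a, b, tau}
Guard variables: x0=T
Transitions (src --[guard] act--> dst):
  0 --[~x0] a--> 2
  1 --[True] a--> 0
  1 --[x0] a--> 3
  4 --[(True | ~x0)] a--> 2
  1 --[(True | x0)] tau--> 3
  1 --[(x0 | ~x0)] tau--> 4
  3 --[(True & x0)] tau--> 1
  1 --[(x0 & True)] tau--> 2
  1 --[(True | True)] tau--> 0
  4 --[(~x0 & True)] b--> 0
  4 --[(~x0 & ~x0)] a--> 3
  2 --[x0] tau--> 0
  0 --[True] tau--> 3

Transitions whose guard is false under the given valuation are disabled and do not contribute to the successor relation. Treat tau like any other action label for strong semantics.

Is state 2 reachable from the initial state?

Answer: REACHABLE

Working:
Guard filter leaves 10 enabled edge(s).
depth 0: {0}
depth 1: {3}  now seen {0,3}
depth 2: {1}  now seen {0,1,3}
depth 3: {2,4}  now seen {0,1,2,3,4}
R = {0,1,2,3,4}
Path to 2: tau·tau·tau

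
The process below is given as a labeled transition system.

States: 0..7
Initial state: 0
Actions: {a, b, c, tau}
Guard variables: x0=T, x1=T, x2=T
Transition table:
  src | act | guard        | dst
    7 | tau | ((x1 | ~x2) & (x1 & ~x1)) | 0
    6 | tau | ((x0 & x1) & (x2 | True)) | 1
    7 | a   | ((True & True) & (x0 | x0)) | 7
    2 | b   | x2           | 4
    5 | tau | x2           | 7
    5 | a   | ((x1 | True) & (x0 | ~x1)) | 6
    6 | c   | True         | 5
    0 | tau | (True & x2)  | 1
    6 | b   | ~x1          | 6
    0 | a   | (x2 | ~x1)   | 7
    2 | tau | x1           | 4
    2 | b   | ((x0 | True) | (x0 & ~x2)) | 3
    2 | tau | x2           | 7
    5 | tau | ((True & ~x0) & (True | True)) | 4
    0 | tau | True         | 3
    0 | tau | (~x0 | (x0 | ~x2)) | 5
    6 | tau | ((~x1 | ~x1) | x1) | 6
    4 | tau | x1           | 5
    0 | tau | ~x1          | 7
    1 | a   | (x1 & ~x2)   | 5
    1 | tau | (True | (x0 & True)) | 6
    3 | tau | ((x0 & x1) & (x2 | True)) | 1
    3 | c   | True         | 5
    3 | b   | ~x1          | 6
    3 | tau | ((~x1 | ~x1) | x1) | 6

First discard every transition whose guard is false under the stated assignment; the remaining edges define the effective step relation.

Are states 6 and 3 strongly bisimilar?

Answer: BISIMILAR

Analysis:
Bisimulation quotient by refinement:
  round 0: {{0,1,2,3,4,5,6,7}}
  round 1: {{0,5},{1,4},{2},{3,6},{7}}
  round 2: {{0},{1},{2},{3,6},{4},{5},{7}}
stable after 3 split(s): 7 block(s)
[6]={3,6}  [3]={3,6}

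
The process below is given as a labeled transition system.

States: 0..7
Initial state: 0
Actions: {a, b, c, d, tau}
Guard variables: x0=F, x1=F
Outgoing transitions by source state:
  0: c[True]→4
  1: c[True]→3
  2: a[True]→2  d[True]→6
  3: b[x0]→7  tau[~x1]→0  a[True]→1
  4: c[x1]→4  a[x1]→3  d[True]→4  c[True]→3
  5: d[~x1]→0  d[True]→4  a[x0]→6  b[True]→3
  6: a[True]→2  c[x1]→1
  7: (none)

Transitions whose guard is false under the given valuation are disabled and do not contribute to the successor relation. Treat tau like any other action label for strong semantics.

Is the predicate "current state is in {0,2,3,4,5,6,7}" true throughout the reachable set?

Answer: INVARIANT VIOLATED at state 1

Analysis:
Allowed set {0,2,3,4,5,6,7}
Reach set: {0,1,3,4}
  0: ✓
  1: ✗ unsafe
  3: ✓
  4: ✓
counterexample path to 1: c·c·a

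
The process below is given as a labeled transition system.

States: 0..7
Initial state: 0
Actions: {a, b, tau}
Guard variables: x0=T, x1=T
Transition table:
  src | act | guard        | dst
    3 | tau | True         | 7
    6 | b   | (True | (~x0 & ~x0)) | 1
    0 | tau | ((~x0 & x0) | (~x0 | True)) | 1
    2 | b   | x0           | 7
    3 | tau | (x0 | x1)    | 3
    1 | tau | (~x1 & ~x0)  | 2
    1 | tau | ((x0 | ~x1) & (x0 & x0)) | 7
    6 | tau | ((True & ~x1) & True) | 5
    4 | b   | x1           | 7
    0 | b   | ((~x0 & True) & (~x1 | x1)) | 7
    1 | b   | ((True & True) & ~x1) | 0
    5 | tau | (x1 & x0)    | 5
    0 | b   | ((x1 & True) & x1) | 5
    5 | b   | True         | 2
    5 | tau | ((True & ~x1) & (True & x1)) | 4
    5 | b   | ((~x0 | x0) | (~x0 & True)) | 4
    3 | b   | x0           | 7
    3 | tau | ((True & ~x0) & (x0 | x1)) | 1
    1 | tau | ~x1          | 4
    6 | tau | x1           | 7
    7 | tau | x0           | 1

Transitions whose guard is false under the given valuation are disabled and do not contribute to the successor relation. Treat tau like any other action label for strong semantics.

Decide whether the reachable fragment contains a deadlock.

Answer: DEADLOCK-FREE

Trace:
R = {0,1,2,4,5,7}
  0: b→5  tau→1  [2 out]
  1: tau→7  [1 out]
  2: b→7  [1 out]
  4: b→7  [1 out]
  5: b→2  b→4  tau→5  [3 out]
  7: tau→1  [1 out]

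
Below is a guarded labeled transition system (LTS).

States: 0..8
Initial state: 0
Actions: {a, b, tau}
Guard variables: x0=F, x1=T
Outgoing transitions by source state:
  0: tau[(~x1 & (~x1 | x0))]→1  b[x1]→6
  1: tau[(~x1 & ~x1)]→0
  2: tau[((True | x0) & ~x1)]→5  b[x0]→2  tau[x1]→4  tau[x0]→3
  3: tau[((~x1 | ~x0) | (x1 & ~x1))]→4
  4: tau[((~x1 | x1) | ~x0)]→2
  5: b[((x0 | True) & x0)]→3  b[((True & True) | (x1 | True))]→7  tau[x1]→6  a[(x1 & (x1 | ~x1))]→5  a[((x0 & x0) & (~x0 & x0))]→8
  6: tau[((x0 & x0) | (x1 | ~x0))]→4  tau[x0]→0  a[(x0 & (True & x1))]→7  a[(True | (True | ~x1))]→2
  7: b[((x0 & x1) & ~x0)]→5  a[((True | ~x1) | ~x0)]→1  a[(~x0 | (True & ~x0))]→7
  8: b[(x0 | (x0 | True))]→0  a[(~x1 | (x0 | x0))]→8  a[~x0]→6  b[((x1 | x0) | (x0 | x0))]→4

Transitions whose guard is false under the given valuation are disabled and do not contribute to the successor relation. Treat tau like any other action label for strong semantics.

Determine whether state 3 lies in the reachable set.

Answer: UNREACHABLE

Trace:
14 transition(s) survive guard evaluation.
L0 = {0}
L1 = {6}  total {0,6}
L2 = {2,4}  total {0,2,4,6}
R = {0,2,4,6}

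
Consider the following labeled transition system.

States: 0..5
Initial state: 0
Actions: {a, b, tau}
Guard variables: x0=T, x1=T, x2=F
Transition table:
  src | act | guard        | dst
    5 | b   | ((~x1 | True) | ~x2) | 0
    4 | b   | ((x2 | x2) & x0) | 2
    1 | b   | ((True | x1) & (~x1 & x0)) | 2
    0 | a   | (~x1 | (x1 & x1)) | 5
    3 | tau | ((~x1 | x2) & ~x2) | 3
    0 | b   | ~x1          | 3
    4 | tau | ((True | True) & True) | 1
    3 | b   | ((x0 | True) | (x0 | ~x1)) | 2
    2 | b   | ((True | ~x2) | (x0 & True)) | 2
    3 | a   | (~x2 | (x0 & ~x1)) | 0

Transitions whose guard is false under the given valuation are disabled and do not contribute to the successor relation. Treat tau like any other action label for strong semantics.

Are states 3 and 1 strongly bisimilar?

Refine partition for ~:
  π0 = {{0,1,2,3,4,5}}
  π1 = {{0},{1},{2,5},{3},{4}}
  π2 = {{0},{1},{2},{3},{4},{5}}
6 equivalence class(es) (converged in 3)
3∈{3}, 1∈{1}

Answer: NOT BISIMILAR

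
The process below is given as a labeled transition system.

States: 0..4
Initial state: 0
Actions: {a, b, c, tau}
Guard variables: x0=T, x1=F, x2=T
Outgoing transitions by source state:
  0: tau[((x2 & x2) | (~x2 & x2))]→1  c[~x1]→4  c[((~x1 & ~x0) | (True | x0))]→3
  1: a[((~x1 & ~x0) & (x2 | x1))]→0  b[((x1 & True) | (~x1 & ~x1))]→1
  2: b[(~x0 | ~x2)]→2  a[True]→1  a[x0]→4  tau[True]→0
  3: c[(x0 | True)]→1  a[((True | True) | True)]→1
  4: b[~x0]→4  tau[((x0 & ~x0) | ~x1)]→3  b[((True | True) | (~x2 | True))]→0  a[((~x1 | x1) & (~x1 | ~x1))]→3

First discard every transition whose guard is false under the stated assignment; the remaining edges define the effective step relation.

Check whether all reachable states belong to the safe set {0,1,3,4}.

Inv-set: {0,1,3,4}
Reachable = {0,1,3,4}
  0: ok
  1: ok
  3: ok
  4: ok

Answer: INVARIANT HOLDS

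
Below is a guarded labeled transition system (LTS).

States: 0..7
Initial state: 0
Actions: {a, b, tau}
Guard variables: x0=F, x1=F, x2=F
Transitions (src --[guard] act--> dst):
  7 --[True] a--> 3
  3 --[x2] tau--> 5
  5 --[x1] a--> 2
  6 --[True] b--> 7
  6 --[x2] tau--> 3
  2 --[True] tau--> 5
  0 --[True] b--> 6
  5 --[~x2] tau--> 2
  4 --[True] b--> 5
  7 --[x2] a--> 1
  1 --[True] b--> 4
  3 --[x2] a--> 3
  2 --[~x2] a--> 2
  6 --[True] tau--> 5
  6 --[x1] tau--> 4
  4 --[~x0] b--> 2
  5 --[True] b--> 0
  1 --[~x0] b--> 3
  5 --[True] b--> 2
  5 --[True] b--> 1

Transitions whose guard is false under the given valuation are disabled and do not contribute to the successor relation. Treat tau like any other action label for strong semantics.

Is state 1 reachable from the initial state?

After dropping false guards: 14 live edges.
Layer 0: {0}
Layer 1: {6}  cumulative {0,6}
Layer 2: {5,7}  cumulative {0,5,6,7}
Layer 3: {1,2,3}  cumulative {0,1,2,3,5,6,7}
Layer 4: {4}  cumulative {0,1,2,3,4,5,6,7}
R = {0,1,2,3,4,5,6,7}
Path to 1: b·tau·b

Answer: REACHABLE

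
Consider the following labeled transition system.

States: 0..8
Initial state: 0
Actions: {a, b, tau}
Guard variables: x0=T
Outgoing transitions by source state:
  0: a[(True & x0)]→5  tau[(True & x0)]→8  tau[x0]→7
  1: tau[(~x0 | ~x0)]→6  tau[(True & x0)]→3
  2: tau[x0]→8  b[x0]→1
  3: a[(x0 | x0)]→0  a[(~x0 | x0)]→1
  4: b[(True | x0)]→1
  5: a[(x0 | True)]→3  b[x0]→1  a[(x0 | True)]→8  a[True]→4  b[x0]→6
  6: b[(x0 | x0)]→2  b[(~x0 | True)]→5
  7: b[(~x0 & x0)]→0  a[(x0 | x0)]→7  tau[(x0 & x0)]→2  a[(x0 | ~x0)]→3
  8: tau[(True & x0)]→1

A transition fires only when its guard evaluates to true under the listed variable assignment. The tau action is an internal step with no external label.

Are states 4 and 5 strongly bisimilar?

Bisimulation quotient by refinement:
  π0 = {{0,1,2,3,4,5,6,7,8}}
  π1 = {{0,7},{1,8},{2},{3},{4,6},{5}}
  π2 = {{0},{1},{2},{3},{4},{5},{6},{7},{8}}
9 equivalence class(es) (converged in 3)
class of 4: {4}; class of 5: {5}

Answer: NOT BISIMILAR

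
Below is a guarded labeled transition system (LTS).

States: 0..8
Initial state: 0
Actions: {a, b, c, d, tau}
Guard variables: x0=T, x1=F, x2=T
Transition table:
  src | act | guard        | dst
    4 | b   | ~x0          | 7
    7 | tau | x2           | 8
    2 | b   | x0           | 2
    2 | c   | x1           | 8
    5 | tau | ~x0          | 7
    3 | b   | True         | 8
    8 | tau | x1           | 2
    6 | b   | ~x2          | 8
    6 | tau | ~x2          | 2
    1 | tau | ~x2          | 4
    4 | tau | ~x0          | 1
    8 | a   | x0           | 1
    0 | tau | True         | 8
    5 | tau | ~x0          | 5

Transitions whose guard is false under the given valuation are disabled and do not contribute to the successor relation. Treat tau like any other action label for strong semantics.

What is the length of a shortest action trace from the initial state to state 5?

Answer: UNREACHABLE

Working:
Breadth-first toward 5:
  Layer 0: {0}
  Layer 1: {8}
  Layer 2: {1}
5 never appears.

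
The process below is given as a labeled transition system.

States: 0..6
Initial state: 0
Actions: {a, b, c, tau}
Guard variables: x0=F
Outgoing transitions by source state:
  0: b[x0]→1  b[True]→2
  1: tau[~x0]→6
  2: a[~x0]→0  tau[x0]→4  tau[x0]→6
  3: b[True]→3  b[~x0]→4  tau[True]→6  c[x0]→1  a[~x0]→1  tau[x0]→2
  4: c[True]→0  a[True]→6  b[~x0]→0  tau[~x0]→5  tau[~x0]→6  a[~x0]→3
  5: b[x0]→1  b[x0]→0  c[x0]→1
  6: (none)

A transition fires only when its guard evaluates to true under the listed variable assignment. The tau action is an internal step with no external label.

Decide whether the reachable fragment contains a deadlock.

Answer: DEADLOCK-FREE

Trace:
Reachable = {0,2}
  0: b→2  [deg 1]
  2: a→0  [deg 1]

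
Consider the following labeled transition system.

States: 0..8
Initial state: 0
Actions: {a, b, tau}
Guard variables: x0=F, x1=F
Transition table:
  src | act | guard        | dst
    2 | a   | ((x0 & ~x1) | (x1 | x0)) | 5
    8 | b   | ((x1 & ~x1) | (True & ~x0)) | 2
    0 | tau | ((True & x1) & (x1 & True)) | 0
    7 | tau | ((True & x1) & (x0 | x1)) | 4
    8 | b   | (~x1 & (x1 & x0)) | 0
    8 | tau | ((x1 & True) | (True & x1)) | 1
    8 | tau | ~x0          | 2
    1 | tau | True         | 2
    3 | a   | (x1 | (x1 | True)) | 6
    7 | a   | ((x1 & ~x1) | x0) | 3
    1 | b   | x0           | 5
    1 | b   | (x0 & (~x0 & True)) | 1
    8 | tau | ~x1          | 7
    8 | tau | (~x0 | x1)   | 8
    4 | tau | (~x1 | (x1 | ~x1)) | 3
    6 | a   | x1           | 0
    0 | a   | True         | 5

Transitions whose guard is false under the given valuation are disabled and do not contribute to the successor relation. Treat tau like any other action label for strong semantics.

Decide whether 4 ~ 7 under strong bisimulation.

Answer: NOT BISIMILAR

Analysis:
Bisimulation quotient by refinement:
  round 0: {{0,1,2,3,4,5,6,7,8}}
  round 1: {{0,3},{1,4},{2,5,6,7},{8}}
  round 2: {{0,3},{1},{2,5,6,7},{4},{8}}
5 equivalence class(es) (converged in 3)
class of 4: {4}; class of 7: {2,5,6,7}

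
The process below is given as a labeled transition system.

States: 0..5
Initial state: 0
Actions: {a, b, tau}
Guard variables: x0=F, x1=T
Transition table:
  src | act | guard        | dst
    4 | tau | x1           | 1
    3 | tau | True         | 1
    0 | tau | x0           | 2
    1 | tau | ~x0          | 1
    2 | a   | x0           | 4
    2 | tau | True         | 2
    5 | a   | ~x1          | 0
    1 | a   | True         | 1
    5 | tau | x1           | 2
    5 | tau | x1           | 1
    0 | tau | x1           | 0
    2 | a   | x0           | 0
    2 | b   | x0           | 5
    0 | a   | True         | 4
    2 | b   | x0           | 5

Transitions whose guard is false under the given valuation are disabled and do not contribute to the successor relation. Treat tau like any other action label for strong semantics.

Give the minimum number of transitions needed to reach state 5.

Answer: UNREACHABLE

Trace:
Breadth-first toward 5:
  depth 0: {0}
  depth 1: {4}
  depth 2: {1}
5 never appears.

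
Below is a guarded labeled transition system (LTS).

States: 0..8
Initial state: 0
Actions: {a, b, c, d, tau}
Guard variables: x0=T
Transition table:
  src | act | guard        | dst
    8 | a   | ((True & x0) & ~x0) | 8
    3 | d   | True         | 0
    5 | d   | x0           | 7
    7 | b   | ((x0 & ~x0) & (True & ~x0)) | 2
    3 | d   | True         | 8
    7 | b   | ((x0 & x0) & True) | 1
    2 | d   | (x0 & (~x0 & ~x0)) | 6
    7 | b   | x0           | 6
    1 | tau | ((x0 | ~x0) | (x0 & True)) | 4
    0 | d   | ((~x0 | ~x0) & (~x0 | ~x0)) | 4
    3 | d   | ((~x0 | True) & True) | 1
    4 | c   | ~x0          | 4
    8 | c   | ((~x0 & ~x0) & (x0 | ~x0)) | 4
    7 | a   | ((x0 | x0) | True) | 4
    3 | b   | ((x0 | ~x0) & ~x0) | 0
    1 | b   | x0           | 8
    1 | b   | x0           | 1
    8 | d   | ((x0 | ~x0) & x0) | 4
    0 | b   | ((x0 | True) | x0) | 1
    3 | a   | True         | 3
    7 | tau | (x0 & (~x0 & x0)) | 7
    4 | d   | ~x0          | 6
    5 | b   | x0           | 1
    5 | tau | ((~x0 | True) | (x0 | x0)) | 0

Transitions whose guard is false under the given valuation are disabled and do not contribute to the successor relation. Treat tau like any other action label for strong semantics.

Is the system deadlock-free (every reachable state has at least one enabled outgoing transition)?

R = {0,1,4,8}
  0: b→1  [1 out]
  1: b→1  b→8  tau→4  [3 out]
  4: ∅  [deadlock]
  8: d→4  [1 out]
Path to 4: b·tau

Answer: DEADLOCK at state 4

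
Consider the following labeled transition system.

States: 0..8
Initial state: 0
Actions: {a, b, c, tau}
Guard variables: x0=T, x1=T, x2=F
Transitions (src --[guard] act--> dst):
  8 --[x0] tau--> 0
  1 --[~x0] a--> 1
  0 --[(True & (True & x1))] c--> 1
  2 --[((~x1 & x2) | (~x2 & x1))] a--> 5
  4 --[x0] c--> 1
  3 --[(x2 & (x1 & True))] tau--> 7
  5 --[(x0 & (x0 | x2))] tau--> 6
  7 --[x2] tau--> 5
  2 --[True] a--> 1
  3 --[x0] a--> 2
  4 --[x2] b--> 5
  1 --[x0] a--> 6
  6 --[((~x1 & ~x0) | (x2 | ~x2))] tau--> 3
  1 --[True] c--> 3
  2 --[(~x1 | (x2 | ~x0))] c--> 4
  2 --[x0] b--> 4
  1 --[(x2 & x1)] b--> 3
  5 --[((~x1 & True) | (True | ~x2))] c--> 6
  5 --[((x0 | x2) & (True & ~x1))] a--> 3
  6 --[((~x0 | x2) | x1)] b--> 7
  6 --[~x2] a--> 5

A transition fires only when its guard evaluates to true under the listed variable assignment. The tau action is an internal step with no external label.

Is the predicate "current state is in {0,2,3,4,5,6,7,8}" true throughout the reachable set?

Answer: INVARIANT VIOLATED at state 1

Trace:
Inv-set: {0,2,3,4,5,6,7,8}
R = {0,1,2,3,4,5,6,7}
  0: ok
  1: VIOLATES
  2: ok
  3: ok
  4: ok
  5: ok
  6: ok
  7: ok
reach 1 via c — violates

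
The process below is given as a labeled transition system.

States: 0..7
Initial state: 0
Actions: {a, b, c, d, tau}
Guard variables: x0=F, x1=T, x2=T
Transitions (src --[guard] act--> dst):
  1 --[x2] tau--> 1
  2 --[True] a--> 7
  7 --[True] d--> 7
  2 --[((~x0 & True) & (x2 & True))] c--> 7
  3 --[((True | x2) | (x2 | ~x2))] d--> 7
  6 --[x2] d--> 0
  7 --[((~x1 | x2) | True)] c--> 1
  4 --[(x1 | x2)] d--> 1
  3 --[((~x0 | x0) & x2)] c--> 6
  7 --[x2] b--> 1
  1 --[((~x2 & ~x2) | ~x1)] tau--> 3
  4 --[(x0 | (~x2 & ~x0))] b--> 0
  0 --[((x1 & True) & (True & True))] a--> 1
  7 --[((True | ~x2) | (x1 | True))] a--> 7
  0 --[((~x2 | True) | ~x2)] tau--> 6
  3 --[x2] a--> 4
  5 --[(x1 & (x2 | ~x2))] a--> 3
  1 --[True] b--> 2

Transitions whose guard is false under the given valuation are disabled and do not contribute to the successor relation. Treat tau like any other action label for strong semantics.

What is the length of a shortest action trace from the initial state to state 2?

Answer: 2

Analysis:
Breadth-first toward 2:
  Layer 0: {0}
  Layer 1: {1,6}
  Layer 2: {2}
2 enters at depth 2; path a·b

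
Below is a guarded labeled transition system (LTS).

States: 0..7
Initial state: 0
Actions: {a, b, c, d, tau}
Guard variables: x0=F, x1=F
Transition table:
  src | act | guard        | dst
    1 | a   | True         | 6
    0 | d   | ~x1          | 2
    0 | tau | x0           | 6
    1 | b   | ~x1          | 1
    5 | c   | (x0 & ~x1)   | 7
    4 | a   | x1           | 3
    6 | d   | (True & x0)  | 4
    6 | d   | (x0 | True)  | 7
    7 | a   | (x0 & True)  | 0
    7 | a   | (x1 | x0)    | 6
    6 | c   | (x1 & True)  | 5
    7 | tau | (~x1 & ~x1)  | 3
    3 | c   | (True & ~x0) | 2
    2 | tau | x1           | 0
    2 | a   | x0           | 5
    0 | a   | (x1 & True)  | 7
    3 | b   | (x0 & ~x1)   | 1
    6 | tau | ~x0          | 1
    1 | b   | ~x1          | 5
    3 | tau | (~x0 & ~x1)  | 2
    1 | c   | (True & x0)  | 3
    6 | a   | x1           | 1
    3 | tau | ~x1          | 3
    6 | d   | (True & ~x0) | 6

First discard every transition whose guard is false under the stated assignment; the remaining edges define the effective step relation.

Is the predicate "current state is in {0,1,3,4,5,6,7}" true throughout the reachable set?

Answer: INVARIANT VIOLATED at state 2

Trace:
Safe = {0,1,3,4,5,6,7}
Reachable = {0,2}
  0: safe
  2: outside
reach 2 via d — violates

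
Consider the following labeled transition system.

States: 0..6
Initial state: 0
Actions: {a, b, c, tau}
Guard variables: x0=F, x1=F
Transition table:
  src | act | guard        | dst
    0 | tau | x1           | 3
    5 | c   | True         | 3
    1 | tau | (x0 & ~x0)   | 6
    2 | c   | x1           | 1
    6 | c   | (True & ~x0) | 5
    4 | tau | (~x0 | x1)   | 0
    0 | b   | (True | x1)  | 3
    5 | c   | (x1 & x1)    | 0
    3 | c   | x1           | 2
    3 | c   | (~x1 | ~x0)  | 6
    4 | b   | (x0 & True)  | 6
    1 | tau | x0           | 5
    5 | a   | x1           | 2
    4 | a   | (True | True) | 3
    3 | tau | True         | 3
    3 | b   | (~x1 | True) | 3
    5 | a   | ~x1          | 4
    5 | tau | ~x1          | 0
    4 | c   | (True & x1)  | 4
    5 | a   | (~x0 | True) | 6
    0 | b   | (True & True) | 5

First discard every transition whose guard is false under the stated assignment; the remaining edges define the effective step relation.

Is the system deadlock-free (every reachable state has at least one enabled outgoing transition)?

Answer: DEADLOCK-FREE

Analysis:
Reach set: {0,3,4,5,6}
  0: b→3  b→5  [2 out]
  3: b→3  c→6  tau→3  [3 out]
  4: a→3  tau→0  [2 out]
  5: a→4  a→6  c→3  tau→0  [4 out]
  6: c→5  [1 out]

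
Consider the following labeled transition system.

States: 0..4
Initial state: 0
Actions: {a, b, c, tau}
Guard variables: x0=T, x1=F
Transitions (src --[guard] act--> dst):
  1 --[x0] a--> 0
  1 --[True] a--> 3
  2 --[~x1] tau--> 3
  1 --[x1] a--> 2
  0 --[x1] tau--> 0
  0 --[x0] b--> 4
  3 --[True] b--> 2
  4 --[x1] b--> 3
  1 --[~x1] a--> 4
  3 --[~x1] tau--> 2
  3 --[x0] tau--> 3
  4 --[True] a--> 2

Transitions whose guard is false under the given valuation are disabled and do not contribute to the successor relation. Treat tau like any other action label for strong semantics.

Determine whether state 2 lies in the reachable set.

Answer: REACHABLE

Working:
9 transition(s) survive guard evaluation.
L0 = {0}
L1 = {4}  total {0,4}
L2 = {2}  total {0,2,4}
L3 = {3}  total {0,2,3,4}
R = {0,2,3,4}
witness 2: b·a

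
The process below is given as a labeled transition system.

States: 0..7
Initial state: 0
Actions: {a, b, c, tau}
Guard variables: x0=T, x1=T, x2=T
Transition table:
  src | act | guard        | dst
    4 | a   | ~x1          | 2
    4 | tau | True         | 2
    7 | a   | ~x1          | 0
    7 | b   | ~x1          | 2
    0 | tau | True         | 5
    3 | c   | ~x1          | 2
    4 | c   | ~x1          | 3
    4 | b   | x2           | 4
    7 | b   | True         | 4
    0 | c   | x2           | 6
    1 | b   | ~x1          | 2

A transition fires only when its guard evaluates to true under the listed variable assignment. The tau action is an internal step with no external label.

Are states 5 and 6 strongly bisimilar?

Refine partition for ~:
  round 0: {{0,1,2,3,4,5,6,7}}
  round 1: {{0},{1,2,3,5,6},{4},{7}}
Fixed point at round 2; 4 class(es).
5∈{1,2,3,5,6}, 6∈{1,2,3,5,6}

Answer: BISIMILAR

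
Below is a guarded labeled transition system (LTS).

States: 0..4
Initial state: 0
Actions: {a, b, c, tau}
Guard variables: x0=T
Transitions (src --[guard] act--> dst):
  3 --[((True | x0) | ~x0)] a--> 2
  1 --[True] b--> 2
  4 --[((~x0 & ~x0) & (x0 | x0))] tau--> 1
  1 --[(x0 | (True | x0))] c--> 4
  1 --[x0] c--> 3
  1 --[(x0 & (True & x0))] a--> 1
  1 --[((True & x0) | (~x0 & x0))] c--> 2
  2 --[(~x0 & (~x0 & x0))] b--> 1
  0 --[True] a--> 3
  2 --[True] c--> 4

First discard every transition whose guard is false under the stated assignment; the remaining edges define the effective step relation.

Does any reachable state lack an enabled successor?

R = {0,2,3,4}
  0: a→3  [1 exit(s)]
  2: c→4  [1 exit(s)]
  3: a→2  [1 exit(s)]
  4: ∅  [STUCK]
witness 4: a·a·c

Answer: DEADLOCK at state 4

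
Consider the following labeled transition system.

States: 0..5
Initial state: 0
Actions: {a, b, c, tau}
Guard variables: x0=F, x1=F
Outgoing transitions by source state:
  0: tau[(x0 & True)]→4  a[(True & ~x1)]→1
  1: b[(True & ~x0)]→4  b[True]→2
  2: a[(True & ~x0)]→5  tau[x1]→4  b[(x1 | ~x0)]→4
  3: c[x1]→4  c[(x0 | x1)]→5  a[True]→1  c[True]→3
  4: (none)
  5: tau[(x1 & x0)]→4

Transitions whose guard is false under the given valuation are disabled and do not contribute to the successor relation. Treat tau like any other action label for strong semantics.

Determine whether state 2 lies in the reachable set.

Answer: REACHABLE

Trace:
7 transition(s) survive guard evaluation.
depth 0: {0}
depth 1: {1}  cumulative {0,1}
depth 2: {2,4}  cumulative {0,1,2,4}
depth 3: {5}  cumulative {0,1,2,4,5}
Reach set: {0,1,2,4,5}
Path to 2: a·b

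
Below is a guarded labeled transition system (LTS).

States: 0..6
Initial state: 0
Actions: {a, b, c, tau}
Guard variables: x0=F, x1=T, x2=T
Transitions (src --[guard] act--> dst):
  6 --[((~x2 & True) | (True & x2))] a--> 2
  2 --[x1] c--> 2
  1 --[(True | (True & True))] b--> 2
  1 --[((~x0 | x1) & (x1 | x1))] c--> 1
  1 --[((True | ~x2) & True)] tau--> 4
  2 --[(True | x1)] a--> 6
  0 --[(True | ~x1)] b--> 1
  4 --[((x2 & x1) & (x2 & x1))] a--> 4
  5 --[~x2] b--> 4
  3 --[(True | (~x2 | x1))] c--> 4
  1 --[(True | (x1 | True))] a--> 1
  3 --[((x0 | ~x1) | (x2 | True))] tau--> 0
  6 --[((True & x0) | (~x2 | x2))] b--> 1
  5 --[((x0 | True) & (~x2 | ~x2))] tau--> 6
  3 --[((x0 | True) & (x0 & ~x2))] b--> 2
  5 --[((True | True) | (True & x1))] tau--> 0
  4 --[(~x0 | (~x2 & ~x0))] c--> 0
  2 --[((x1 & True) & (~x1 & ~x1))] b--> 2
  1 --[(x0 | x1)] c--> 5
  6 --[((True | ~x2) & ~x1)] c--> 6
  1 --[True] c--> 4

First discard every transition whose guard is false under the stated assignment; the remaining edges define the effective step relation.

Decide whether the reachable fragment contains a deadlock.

Answer: DEADLOCK-FREE

Trace:
Reach set: {0,1,2,4,5,6}
  0: b→1  [1 exit(s)]
  1: a→1  b→2  c→1  c→4  c→5  tau→4  [6 exit(s)]
  2: a→6  c→2  [2 exit(s)]
  4: a→4  c→0  [2 exit(s)]
  5: tau→0  [1 exit(s)]
  6: a→2  b→1  [2 exit(s)]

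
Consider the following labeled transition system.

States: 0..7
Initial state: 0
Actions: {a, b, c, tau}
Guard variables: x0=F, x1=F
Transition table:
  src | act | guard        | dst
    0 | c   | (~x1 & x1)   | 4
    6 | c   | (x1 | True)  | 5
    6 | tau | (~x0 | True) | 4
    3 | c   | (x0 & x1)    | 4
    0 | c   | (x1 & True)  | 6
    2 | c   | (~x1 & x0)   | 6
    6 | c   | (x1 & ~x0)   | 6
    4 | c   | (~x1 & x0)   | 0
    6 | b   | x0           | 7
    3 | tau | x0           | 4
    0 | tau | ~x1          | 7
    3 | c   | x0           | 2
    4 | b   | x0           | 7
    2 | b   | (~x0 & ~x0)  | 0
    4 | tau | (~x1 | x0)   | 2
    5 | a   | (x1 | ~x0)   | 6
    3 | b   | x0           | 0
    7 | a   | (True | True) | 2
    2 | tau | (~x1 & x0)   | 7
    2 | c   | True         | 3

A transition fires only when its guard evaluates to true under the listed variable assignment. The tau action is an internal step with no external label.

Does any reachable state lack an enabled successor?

Answer: DEADLOCK at state 3

Working:
R = {0,2,3,7}
  0: tau→7  [1 exit(s)]
  2: b→0  c→3  [2 exit(s)]
  3: ∅  [deadlock]
  7: a→2  [1 exit(s)]
Path to 3: tau·a·c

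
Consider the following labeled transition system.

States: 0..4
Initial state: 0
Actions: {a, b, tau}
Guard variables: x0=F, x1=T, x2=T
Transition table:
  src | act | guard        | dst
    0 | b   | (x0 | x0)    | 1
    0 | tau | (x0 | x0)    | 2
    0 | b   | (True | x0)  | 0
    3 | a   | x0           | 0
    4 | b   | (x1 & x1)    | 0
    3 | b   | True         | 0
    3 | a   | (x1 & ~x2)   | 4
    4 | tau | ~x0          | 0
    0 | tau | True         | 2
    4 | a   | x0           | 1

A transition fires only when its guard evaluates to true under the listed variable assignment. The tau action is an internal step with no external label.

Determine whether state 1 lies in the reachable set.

Answer: UNREACHABLE

Working:
Guard filter leaves 5 enabled edge(s).
depth 0: {0}
depth 1: {2}  cumulative {0,2}
R = {0,2}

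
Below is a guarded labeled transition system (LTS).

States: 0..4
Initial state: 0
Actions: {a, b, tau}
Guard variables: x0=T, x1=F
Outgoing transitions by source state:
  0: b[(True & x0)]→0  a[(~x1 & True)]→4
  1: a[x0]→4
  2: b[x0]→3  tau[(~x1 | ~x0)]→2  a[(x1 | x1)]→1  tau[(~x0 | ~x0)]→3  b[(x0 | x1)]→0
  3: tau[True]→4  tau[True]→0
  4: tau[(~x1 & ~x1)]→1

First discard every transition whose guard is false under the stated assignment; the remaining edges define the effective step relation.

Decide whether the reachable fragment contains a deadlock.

Answer: DEADLOCK-FREE

Trace:
R = {0,1,4}
  0: a→4  b→0  [2 out]
  1: a→4  [1 out]
  4: tau→1  [1 out]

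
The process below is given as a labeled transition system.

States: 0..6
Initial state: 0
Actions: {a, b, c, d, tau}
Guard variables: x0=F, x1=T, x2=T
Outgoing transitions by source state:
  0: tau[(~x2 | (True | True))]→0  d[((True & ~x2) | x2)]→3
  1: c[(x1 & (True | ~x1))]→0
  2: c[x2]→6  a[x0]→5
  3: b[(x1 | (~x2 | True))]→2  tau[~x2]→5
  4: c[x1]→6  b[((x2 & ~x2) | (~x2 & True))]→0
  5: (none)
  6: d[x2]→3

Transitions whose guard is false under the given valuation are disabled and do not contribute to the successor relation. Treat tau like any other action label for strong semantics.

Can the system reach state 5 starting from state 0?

Answer: UNREACHABLE

Trace:
After dropping false guards: 7 live edges.
depth 0: {0}
depth 1: {3}  total {0,3}
depth 2: {2}  total {0,2,3}
depth 3: {6}  total {0,2,3,6}
Reachable = {0,2,3,6}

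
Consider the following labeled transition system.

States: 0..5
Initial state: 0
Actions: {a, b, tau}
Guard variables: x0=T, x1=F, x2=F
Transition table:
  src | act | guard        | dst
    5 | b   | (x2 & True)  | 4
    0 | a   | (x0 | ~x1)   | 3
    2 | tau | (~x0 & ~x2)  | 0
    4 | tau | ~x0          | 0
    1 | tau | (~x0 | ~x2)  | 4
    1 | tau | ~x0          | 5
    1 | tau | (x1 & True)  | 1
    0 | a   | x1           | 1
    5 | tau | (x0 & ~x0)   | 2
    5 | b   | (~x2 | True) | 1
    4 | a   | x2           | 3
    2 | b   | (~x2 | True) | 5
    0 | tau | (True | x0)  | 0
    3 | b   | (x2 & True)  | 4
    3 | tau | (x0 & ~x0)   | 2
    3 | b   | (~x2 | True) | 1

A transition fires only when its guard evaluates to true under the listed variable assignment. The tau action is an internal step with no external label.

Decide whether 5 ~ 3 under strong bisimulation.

Bisimulation quotient by refinement:
  round 0: {{0,1,2,3,4,5}}
  round 1: {{0},{1},{2,3,5},{4}}
  round 2: {{0},{1},{2},{3,5},{4}}
stable after 3 split(s): 5 block(s)
class of 5: {3,5}; class of 3: {3,5}

Answer: BISIMILAR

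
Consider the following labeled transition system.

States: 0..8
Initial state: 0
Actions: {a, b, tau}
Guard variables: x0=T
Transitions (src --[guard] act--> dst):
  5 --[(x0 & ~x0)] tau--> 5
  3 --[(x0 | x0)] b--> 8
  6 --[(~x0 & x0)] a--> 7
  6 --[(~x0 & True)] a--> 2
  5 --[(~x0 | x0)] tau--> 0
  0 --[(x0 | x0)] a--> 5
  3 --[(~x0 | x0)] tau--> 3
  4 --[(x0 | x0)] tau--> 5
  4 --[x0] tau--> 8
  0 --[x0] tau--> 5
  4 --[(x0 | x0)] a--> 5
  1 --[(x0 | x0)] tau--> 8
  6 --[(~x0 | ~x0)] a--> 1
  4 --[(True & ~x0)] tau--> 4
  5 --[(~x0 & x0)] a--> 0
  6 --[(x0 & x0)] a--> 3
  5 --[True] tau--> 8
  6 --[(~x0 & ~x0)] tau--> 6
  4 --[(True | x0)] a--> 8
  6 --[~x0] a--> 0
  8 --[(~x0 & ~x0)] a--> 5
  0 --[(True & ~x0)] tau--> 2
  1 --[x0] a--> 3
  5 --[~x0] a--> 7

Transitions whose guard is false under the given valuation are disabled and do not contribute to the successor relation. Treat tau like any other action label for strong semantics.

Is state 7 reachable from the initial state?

13 transition(s) survive guard evaluation.
Layer 0: {0}
Layer 1: {5}  total {0,5}
Layer 2: {8}  total {0,5,8}
R = {0,5,8}

Answer: UNREACHABLE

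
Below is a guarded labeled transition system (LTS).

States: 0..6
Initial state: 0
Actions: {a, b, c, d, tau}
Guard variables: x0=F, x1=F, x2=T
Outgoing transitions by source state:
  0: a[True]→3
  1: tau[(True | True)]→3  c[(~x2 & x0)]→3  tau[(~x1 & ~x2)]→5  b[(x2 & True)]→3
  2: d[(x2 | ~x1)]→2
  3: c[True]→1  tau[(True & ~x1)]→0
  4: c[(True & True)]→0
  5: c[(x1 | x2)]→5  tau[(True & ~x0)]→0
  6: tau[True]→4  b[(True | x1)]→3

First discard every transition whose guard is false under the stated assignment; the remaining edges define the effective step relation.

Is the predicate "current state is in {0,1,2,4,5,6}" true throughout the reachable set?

Inv-set: {0,1,2,4,5,6}
Reachable = {0,1,3}
  0: safe
  1: safe
  3: outside
counterexample path to 3: a

Answer: INVARIANT VIOLATED at state 3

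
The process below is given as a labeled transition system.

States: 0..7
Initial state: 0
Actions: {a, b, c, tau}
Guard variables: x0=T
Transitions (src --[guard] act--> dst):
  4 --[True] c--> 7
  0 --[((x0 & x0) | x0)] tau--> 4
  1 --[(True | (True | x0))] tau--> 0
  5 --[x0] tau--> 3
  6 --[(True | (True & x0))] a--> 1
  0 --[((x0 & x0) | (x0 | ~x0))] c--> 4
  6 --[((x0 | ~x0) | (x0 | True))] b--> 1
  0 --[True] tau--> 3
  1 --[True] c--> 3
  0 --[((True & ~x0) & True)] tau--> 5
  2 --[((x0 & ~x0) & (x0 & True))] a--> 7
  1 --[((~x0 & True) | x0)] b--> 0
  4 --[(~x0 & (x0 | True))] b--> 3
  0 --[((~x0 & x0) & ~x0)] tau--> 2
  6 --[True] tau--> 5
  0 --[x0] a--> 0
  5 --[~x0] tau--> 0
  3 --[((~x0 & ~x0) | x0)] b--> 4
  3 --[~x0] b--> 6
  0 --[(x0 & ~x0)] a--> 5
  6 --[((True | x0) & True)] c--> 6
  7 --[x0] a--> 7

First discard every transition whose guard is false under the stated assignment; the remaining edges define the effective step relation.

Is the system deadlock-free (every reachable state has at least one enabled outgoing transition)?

Answer: DEADLOCK-FREE

Trace:
Reachable = {0,3,4,7}
  0: a→0  c→4  tau→3  tau→4  [4 exit(s)]
  3: b→4  [1 exit(s)]
  4: c→7  [1 exit(s)]
  7: a→7  [1 exit(s)]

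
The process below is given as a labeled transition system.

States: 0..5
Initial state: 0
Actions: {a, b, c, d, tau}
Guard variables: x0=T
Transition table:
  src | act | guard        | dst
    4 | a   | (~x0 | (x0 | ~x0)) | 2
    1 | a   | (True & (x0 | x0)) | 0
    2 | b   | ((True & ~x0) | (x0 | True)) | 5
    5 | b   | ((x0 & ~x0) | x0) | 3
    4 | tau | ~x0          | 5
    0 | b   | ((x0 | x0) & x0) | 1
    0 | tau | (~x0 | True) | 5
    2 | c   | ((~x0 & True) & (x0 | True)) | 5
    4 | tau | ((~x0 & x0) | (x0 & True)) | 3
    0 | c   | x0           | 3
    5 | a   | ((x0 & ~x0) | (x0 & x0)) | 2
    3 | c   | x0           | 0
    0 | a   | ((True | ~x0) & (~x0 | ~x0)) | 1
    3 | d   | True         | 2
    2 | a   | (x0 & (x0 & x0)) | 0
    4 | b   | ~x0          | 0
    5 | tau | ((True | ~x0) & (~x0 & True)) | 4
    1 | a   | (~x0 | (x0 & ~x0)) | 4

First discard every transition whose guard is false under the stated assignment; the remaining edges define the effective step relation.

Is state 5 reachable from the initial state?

Answer: REACHABLE

Working:
After dropping false guards: 12 live edges.
Layer 0: {0}
Layer 1: {1,3,5}  now seen {0,1,3,5}
Layer 2: {2}  now seen {0,1,2,3,5}
R = {0,1,2,3,5}
Path to 5: tau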